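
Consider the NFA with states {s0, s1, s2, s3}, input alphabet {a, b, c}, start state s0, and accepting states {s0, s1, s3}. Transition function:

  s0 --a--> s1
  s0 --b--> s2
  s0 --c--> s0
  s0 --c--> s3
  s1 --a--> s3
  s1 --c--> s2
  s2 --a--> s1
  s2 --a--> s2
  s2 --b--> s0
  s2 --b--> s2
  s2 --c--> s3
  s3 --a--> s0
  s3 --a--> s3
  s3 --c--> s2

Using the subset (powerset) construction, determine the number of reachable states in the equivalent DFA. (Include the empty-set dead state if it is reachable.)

13

Start state of the DFA: {s0}.
{s0} --a--> {s1}  [new]
{s0} --b--> {s2}  [new]
{s0} --c--> {s0, s3}  [new]
{s1} --a--> {s3}  [new]
{s1} --b--> ∅  [new]
{s1} --c--> {s2}  [seen]
{s2} --a--> {s1, s2}  [new]
{s2} --b--> {s0, s2}  [new]
{s2} --c--> {s3}  [seen]
{s0, s3} --a--> {s0, s1, s3}  [new]
{s0, s3} --b--> {s2}  [seen]
{s0, s3} --c--> {s0, s2, s3}  [new]
{s3} --a--> {s0, s3}  [seen]
{s3} --b--> ∅  [seen]
{s3} --c--> {s2}  [seen]
∅ --a--> ∅  [seen]
∅ --b--> ∅  [seen]
∅ --c--> ∅  [seen]
{s1, s2} --a--> {s1, s2, s3}  [new]
{s1, s2} --b--> {s0, s2}  [seen]
{s1, s2} --c--> {s2, s3}  [new]
{s0, s2} --a--> {s1, s2}  [seen]
{s0, s2} --b--> {s0, s2}  [seen]
{s0, s2} --c--> {s0, s3}  [seen]
{s0, s1, s3} --a--> {s0, s1, s3}  [seen]
{s0, s1, s3} --b--> {s2}  [seen]
{s0, s1, s3} --c--> {s0, s2, s3}  [seen]
{s0, s2, s3} --a--> {s0, s1, s2, s3}  [new]
{s0, s2, s3} --b--> {s0, s2}  [seen]
{s0, s2, s3} --c--> {s0, s2, s3}  [seen]
{s1, s2, s3} --a--> {s0, s1, s2, s3}  [seen]
{s1, s2, s3} --b--> {s0, s2}  [seen]
{s1, s2, s3} --c--> {s2, s3}  [seen]
{s2, s3} --a--> {s0, s1, s2, s3}  [seen]
{s2, s3} --b--> {s0, s2}  [seen]
{s2, s3} --c--> {s2, s3}  [seen]
{s0, s1, s2, s3} --a--> {s0, s1, s2, s3}  [seen]
{s0, s1, s2, s3} --b--> {s0, s2}  [seen]
{s0, s1, s2, s3} --c--> {s0, s2, s3}  [seen]
Reachable DFA states: {s0}, {s1}, {s2}, {s0, s3}, {s3}, ∅, {s1, s2}, {s0, s2}, {s0, s1, s3}, {s0, s2, s3}, {s1, s2, s3}, {s2, s3}, {s0, s1, s2, s3}.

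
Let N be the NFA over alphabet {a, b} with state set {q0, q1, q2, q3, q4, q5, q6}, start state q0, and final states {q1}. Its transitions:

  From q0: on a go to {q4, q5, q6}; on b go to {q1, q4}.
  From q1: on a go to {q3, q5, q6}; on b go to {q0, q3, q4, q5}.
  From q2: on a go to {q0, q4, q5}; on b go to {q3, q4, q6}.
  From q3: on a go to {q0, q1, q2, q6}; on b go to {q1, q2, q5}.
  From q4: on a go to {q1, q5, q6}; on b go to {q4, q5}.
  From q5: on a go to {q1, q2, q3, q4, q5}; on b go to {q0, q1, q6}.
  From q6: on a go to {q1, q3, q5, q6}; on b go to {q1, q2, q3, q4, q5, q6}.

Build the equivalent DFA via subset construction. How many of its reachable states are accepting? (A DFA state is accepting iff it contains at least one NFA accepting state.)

Start state of the DFA: {q0}.
{q0} --a--> {q4, q5, q6}  [new]
{q0} --b--> {q1, q4}  [new]
{q4, q5, q6} --a--> {q1, q2, q3, q4, q5, q6}  [new]
{q4, q5, q6} --b--> {q0, q1, q2, q3, q4, q5, q6}  [new]
{q1, q4} --a--> {q1, q3, q5, q6}  [new]
{q1, q4} --b--> {q0, q3, q4, q5}  [new]
{q1, q2, q3, q4, q5, q6} --a--> {q0, q1, q2, q3, q4, q5, q6}  [seen]
{q1, q2, q3, q4, q5, q6} --b--> {q0, q1, q2, q3, q4, q5, q6}  [seen]
{q0, q1, q2, q3, q4, q5, q6} --a--> {q0, q1, q2, q3, q4, q5, q6}  [seen]
{q0, q1, q2, q3, q4, q5, q6} --b--> {q0, q1, q2, q3, q4, q5, q6}  [seen]
{q1, q3, q5, q6} --a--> {q0, q1, q2, q3, q4, q5, q6}  [seen]
{q1, q3, q5, q6} --b--> {q0, q1, q2, q3, q4, q5, q6}  [seen]
{q0, q3, q4, q5} --a--> {q0, q1, q2, q3, q4, q5, q6}  [seen]
{q0, q3, q4, q5} --b--> {q0, q1, q2, q4, q5, q6}  [new]
{q0, q1, q2, q4, q5, q6} --a--> {q0, q1, q2, q3, q4, q5, q6}  [seen]
{q0, q1, q2, q4, q5, q6} --b--> {q0, q1, q2, q3, q4, q5, q6}  [seen]
Reachable DFA states: {q0}, {q4, q5, q6}, {q1, q4}, {q1, q2, q3, q4, q5, q6}, {q0, q1, q2, q3, q4, q5, q6}, {q1, q3, q5, q6}, {q0, q3, q4, q5}, {q0, q1, q2, q4, q5, q6}.
Accepting DFA states (contain an NFA accepting state): {q1, q4}, {q1, q2, q3, q4, q5, q6}, {q0, q1, q2, q3, q4, q5, q6}, {q1, q3, q5, q6}, {q0, q1, q2, q4, q5, q6}.

5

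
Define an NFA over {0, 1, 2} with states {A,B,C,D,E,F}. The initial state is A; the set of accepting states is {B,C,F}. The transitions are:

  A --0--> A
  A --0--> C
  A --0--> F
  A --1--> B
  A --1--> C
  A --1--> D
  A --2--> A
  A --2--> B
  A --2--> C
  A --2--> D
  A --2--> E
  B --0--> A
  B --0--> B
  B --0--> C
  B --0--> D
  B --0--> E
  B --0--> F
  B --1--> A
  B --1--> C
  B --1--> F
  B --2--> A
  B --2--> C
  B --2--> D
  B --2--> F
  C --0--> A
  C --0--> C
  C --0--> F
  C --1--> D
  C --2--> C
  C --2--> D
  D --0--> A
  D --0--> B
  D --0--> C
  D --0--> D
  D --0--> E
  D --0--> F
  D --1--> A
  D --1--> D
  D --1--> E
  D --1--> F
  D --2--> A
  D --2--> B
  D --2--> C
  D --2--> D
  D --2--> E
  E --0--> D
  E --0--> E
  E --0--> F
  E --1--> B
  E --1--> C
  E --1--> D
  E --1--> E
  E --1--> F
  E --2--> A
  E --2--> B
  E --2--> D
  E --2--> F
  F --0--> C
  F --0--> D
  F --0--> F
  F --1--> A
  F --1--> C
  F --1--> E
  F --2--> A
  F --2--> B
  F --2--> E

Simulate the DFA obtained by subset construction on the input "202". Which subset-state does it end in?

{A,B,C,D,E,F}

Start: {A}.
δ(A,2) = {A,B,C,D,E}.
Union: {A,B,C,D,E}.
After 2: {A,B,C,D,E}.
δ(A,0) = {A,C,F}; δ(B,0) = {A,B,C,D,E,F}; δ(C,0) = {A,C,F}; δ(D,0) = {A,B,C,D,E,F}; δ(E,0) = {D,E,F}.
Union: {A,B,C,D,E,F}.
After 0: {A,B,C,D,E,F}.
δ(A,2) = {A,B,C,D,E}; δ(B,2) = {A,C,D,F}; δ(C,2) = {C,D}; δ(D,2) = {A,B,C,D,E}; δ(E,2) = {A,B,D,F}; δ(F,2) = {A,B,E}.
Union: {A,B,C,D,E,F}.
After 2: {A,B,C,D,E,F}.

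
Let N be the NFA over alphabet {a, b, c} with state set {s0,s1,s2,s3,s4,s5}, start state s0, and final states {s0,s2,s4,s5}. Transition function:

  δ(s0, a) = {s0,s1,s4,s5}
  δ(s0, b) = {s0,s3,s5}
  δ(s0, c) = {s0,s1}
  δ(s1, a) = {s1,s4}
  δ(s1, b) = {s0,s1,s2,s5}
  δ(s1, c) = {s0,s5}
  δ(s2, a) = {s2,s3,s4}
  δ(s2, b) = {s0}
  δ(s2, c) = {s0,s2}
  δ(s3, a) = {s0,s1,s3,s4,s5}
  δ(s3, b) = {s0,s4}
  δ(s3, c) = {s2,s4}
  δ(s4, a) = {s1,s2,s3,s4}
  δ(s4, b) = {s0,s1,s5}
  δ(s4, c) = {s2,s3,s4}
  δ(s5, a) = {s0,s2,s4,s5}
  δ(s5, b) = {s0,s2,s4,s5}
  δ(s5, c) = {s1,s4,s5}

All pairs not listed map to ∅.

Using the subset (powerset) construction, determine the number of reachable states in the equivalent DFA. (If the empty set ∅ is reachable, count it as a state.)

Start state of the DFA: {s0}.
{s0} --a--> {s0,s1,s4,s5}  [new]
{s0} --b--> {s0,s3,s5}  [new]
{s0} --c--> {s0,s1}  [new]
{s0,s1,s4,s5} --a--> {s0,s1,s2,s3,s4,s5}  [new]
{s0,s1,s4,s5} --b--> {s0,s1,s2,s3,s4,s5}  [seen]
{s0,s1,s4,s5} --c--> {s0,s1,s2,s3,s4,s5}  [seen]
{s0,s3,s5} --a--> {s0,s1,s2,s3,s4,s5}  [seen]
{s0,s3,s5} --b--> {s0,s2,s3,s4,s5}  [new]
{s0,s3,s5} --c--> {s0,s1,s2,s4,s5}  [new]
{s0,s1} --a--> {s0,s1,s4,s5}  [seen]
{s0,s1} --b--> {s0,s1,s2,s3,s5}  [new]
{s0,s1} --c--> {s0,s1,s5}  [new]
{s0,s1,s2,s3,s4,s5} --a--> {s0,s1,s2,s3,s4,s5}  [seen]
{s0,s1,s2,s3,s4,s5} --b--> {s0,s1,s2,s3,s4,s5}  [seen]
{s0,s1,s2,s3,s4,s5} --c--> {s0,s1,s2,s3,s4,s5}  [seen]
{s0,s2,s3,s4,s5} --a--> {s0,s1,s2,s3,s4,s5}  [seen]
{s0,s2,s3,s4,s5} --b--> {s0,s1,s2,s3,s4,s5}  [seen]
{s0,s2,s3,s4,s5} --c--> {s0,s1,s2,s3,s4,s5}  [seen]
{s0,s1,s2,s4,s5} --a--> {s0,s1,s2,s3,s4,s5}  [seen]
{s0,s1,s2,s4,s5} --b--> {s0,s1,s2,s3,s4,s5}  [seen]
{s0,s1,s2,s4,s5} --c--> {s0,s1,s2,s3,s4,s5}  [seen]
{s0,s1,s2,s3,s5} --a--> {s0,s1,s2,s3,s4,s5}  [seen]
{s0,s1,s2,s3,s5} --b--> {s0,s1,s2,s3,s4,s5}  [seen]
{s0,s1,s2,s3,s5} --c--> {s0,s1,s2,s4,s5}  [seen]
{s0,s1,s5} --a--> {s0,s1,s2,s4,s5}  [seen]
{s0,s1,s5} --b--> {s0,s1,s2,s3,s4,s5}  [seen]
{s0,s1,s5} --c--> {s0,s1,s4,s5}  [seen]
Reachable DFA states: {s0}, {s0,s1,s4,s5}, {s0,s3,s5}, {s0,s1}, {s0,s1,s2,s3,s4,s5}, {s0,s2,s3,s4,s5}, {s0,s1,s2,s4,s5}, {s0,s1,s2,s3,s5}, {s0,s1,s5}.

9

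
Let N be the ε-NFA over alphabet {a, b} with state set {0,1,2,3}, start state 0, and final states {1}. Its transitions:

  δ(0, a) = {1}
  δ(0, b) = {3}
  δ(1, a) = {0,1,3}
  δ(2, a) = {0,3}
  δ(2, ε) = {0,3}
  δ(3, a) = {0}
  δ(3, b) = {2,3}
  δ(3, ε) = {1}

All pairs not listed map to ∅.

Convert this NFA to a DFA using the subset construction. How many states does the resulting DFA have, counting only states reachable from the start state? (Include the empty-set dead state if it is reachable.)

6

Start state of the DFA: {0} (ε-closure of the NFA start).
{0} --a--> {1}  [new]
{0} --b--> {1,3}  [new]
{1} --a--> {0,1,3}  [new]
{1} --b--> ∅  [new]
{1,3} --a--> {0,1,3}  [seen]
{1,3} --b--> {0,1,2,3}  [new]
{0,1,3} --a--> {0,1,3}  [seen]
{0,1,3} --b--> {0,1,2,3}  [seen]
∅ --a--> ∅  [seen]
∅ --b--> ∅  [seen]
{0,1,2,3} --a--> {0,1,3}  [seen]
{0,1,2,3} --b--> {0,1,2,3}  [seen]
Reachable DFA states: {0}, {1}, {1,3}, {0,1,3}, ∅, {0,1,2,3}.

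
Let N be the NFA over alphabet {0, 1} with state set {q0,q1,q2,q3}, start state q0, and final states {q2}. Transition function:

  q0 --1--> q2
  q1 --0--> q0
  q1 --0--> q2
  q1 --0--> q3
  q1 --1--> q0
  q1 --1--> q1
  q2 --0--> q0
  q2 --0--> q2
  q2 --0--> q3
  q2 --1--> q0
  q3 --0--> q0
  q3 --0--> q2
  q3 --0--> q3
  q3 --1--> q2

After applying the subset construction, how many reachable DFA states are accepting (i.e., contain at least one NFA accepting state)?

Start state of the DFA: {q0}.
{q0} --0--> ∅  [new]
{q0} --1--> {q2}  [new]
∅ --0--> ∅  [seen]
∅ --1--> ∅  [seen]
{q2} --0--> {q0,q2,q3}  [new]
{q2} --1--> {q0}  [seen]
{q0,q2,q3} --0--> {q0,q2,q3}  [seen]
{q0,q2,q3} --1--> {q0,q2}  [new]
{q0,q2} --0--> {q0,q2,q3}  [seen]
{q0,q2} --1--> {q0,q2}  [seen]
Reachable DFA states: {q0}, ∅, {q2}, {q0,q2,q3}, {q0,q2}.
Accepting DFA states (contain an NFA accepting state): {q2}, {q0,q2,q3}, {q0,q2}.

3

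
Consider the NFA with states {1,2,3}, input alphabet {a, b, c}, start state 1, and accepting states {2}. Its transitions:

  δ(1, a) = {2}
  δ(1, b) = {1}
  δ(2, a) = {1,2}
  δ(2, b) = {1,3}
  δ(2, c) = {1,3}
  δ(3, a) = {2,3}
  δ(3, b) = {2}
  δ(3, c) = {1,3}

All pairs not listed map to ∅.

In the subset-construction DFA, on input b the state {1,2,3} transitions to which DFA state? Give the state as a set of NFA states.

{1,2,3}

δ(1,b) = {1}; δ(2,b) = {1,3}; δ(3,b) = {2}.
Union: {1,2,3}.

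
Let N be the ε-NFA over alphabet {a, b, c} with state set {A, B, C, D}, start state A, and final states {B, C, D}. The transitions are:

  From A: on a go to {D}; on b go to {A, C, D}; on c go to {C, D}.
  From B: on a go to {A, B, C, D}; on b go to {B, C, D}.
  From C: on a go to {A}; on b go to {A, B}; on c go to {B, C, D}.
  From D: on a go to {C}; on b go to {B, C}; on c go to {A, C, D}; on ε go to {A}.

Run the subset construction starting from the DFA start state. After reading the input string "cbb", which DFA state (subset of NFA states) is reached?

{A, B, C, D}

Start: {A}.
δ(A,c) = {C, D}.
Union: {C, D}.
ε-closure gives {A, C, D}.
After c: {A, C, D}.
δ(A,b) = {A, C, D}; δ(C,b) = {A, B}; δ(D,b) = {B, C}.
Union: {A, B, C, D}.
After b: {A, B, C, D}.
δ(A,b) = {A, C, D}; δ(B,b) = {B, C, D}; δ(C,b) = {A, B}; δ(D,b) = {B, C}.
Union: {A, B, C, D}.
After b: {A, B, C, D}.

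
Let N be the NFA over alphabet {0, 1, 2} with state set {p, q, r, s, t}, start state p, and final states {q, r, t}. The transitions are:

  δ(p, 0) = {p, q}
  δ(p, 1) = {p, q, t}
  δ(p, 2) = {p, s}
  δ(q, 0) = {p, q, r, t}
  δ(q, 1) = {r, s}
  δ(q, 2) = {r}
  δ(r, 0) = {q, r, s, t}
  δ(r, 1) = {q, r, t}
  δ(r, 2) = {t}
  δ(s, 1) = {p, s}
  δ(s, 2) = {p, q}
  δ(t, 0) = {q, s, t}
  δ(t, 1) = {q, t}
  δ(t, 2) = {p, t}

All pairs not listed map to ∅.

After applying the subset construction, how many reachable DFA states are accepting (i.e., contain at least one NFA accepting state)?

Start state of the DFA: {p}.
{p} --0--> {p, q}  [new]
{p} --1--> {p, q, t}  [new]
{p} --2--> {p, s}  [new]
{p, q} --0--> {p, q, r, t}  [new]
{p, q} --1--> {p, q, r, s, t}  [new]
{p, q} --2--> {p, r, s}  [new]
{p, q, t} --0--> {p, q, r, s, t}  [seen]
{p, q, t} --1--> {p, q, r, s, t}  [seen]
{p, q, t} --2--> {p, r, s, t}  [new]
{p, s} --0--> {p, q}  [seen]
{p, s} --1--> {p, q, s, t}  [new]
{p, s} --2--> {p, q, s}  [new]
{p, q, r, t} --0--> {p, q, r, s, t}  [seen]
{p, q, r, t} --1--> {p, q, r, s, t}  [seen]
{p, q, r, t} --2--> {p, r, s, t}  [seen]
{p, q, r, s, t} --0--> {p, q, r, s, t}  [seen]
{p, q, r, s, t} --1--> {p, q, r, s, t}  [seen]
{p, q, r, s, t} --2--> {p, q, r, s, t}  [seen]
{p, r, s} --0--> {p, q, r, s, t}  [seen]
{p, r, s} --1--> {p, q, r, s, t}  [seen]
{p, r, s} --2--> {p, q, s, t}  [seen]
{p, r, s, t} --0--> {p, q, r, s, t}  [seen]
{p, r, s, t} --1--> {p, q, r, s, t}  [seen]
{p, r, s, t} --2--> {p, q, s, t}  [seen]
{p, q, s, t} --0--> {p, q, r, s, t}  [seen]
{p, q, s, t} --1--> {p, q, r, s, t}  [seen]
{p, q, s, t} --2--> {p, q, r, s, t}  [seen]
{p, q, s} --0--> {p, q, r, t}  [seen]
{p, q, s} --1--> {p, q, r, s, t}  [seen]
{p, q, s} --2--> {p, q, r, s}  [new]
{p, q, r, s} --0--> {p, q, r, s, t}  [seen]
{p, q, r, s} --1--> {p, q, r, s, t}  [seen]
{p, q, r, s} --2--> {p, q, r, s, t}  [seen]
Reachable DFA states: {p}, {p, q}, {p, q, t}, {p, s}, {p, q, r, t}, {p, q, r, s, t}, {p, r, s}, {p, r, s, t}, {p, q, s, t}, {p, q, s}, {p, q, r, s}.
Accepting DFA states (contain an NFA accepting state): {p, q}, {p, q, t}, {p, q, r, t}, {p, q, r, s, t}, {p, r, s}, {p, r, s, t}, {p, q, s, t}, {p, q, s}, {p, q, r, s}.

9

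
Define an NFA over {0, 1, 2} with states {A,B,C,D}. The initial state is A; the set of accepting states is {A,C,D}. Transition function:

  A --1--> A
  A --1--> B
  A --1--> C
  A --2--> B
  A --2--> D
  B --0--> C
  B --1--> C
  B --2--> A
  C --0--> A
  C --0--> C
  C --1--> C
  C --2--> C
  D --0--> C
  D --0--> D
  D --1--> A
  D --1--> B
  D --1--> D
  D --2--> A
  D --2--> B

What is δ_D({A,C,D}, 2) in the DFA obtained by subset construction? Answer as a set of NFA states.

δ(A,2) = {B,D}; δ(C,2) = {C}; δ(D,2) = {A,B}.
Union: {A,B,C,D}.

{A,B,C,D}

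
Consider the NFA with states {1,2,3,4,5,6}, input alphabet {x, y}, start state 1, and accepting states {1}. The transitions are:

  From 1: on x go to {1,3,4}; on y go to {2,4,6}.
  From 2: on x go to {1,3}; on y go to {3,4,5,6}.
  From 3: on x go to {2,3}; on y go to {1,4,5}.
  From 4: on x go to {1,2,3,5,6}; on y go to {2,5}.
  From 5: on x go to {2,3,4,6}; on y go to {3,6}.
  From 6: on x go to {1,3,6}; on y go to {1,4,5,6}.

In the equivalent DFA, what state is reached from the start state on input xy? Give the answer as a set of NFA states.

Start: {1}.
δ(1,x) = {1,3,4}.
Union: {1,3,4}.
After x: {1,3,4}.
δ(1,y) = {2,4,6}; δ(3,y) = {1,4,5}; δ(4,y) = {2,5}.
Union: {1,2,4,5,6}.
After y: {1,2,4,5,6}.

{1,2,4,5,6}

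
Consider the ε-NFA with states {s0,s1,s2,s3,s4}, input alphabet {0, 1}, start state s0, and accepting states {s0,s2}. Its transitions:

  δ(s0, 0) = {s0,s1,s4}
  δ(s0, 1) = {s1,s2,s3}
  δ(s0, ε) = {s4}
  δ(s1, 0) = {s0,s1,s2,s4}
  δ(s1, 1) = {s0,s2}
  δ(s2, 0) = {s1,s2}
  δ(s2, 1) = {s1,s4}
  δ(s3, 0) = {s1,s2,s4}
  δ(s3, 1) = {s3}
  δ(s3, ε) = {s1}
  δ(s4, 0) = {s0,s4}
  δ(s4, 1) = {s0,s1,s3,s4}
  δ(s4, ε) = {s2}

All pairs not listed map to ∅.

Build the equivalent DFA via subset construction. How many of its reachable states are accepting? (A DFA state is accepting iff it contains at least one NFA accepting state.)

Start state of the DFA: {s0,s2,s4} (ε-closure of the NFA start).
{s0,s2,s4} --0--> {s0,s1,s2,s4}  [new]
{s0,s2,s4} --1--> {s0,s1,s2,s3,s4}  [new]
{s0,s1,s2,s4} --0--> {s0,s1,s2,s4}  [seen]
{s0,s1,s2,s4} --1--> {s0,s1,s2,s3,s4}  [seen]
{s0,s1,s2,s3,s4} --0--> {s0,s1,s2,s4}  [seen]
{s0,s1,s2,s3,s4} --1--> {s0,s1,s2,s3,s4}  [seen]
Reachable DFA states: {s0,s2,s4}, {s0,s1,s2,s4}, {s0,s1,s2,s3,s4}.
Accepting DFA states (contain an NFA accepting state): {s0,s2,s4}, {s0,s1,s2,s4}, {s0,s1,s2,s3,s4}.

3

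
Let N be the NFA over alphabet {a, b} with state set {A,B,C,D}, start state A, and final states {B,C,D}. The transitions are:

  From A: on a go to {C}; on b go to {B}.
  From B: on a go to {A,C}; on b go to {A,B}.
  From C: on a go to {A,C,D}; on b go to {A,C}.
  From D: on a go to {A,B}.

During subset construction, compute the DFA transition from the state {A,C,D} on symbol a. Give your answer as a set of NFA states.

δ(A,a) = {C}; δ(C,a) = {A,C,D}; δ(D,a) = {A,B}.
Union: {A,B,C,D}.

{A,B,C,D}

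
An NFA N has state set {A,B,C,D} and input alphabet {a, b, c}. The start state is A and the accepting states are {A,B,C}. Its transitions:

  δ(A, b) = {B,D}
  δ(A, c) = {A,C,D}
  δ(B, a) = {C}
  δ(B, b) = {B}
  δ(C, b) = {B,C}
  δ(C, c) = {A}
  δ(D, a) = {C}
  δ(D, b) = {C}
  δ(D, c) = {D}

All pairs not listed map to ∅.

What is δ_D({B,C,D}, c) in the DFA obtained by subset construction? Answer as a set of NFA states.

{A,D}

δ(B,c) = ∅; δ(C,c) = {A}; δ(D,c) = {D}.
Union: {A,D}.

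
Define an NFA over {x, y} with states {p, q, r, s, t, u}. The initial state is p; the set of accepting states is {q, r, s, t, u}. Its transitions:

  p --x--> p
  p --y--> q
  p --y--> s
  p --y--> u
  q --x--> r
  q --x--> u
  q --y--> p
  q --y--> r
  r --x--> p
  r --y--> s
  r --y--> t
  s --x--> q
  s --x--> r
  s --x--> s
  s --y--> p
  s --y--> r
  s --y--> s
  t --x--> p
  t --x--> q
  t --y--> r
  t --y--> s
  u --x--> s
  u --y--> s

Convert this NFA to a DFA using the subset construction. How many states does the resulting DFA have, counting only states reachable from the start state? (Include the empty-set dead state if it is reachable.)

Start state of the DFA: {p}.
{p} --x--> {p}  [seen]
{p} --y--> {q, s, u}  [new]
{q, s, u} --x--> {q, r, s, u}  [new]
{q, s, u} --y--> {p, r, s}  [new]
{q, r, s, u} --x--> {p, q, r, s, u}  [new]
{q, r, s, u} --y--> {p, r, s, t}  [new]
{p, r, s} --x--> {p, q, r, s}  [new]
{p, r, s} --y--> {p, q, r, s, t, u}  [new]
{p, q, r, s, u} --x--> {p, q, r, s, u}  [seen]
{p, q, r, s, u} --y--> {p, q, r, s, t, u}  [seen]
{p, r, s, t} --x--> {p, q, r, s}  [seen]
{p, r, s, t} --y--> {p, q, r, s, t, u}  [seen]
{p, q, r, s} --x--> {p, q, r, s, u}  [seen]
{p, q, r, s} --y--> {p, q, r, s, t, u}  [seen]
{p, q, r, s, t, u} --x--> {p, q, r, s, u}  [seen]
{p, q, r, s, t, u} --y--> {p, q, r, s, t, u}  [seen]
Reachable DFA states: {p}, {q, s, u}, {q, r, s, u}, {p, r, s}, {p, q, r, s, u}, {p, r, s, t}, {p, q, r, s}, {p, q, r, s, t, u}.

8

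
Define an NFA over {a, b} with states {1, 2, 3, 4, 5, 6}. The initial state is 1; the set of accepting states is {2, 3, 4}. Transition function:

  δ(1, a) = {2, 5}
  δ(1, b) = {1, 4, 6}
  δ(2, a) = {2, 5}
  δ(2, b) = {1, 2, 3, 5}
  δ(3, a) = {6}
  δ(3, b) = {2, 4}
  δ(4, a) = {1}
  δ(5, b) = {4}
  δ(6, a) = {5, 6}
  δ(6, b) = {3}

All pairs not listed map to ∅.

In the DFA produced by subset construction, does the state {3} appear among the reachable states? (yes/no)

Start state of the DFA: {1}.
{1} --a--> {2, 5}  [new]
{1} --b--> {1, 4, 6}  [new]
{2, 5} --a--> {2, 5}  [seen]
{2, 5} --b--> {1, 2, 3, 4, 5}  [new]
{1, 4, 6} --a--> {1, 2, 5, 6}  [new]
{1, 4, 6} --b--> {1, 3, 4, 6}  [new]
{1, 2, 3, 4, 5} --a--> {1, 2, 5, 6}  [seen]
{1, 2, 3, 4, 5} --b--> {1, 2, 3, 4, 5, 6}  [new]
{1, 2, 5, 6} --a--> {2, 5, 6}  [new]
{1, 2, 5, 6} --b--> {1, 2, 3, 4, 5, 6}  [seen]
{1, 3, 4, 6} --a--> {1, 2, 5, 6}  [seen]
{1, 3, 4, 6} --b--> {1, 2, 3, 4, 6}  [new]
{1, 2, 3, 4, 5, 6} --a--> {1, 2, 5, 6}  [seen]
{1, 2, 3, 4, 5, 6} --b--> {1, 2, 3, 4, 5, 6}  [seen]
{2, 5, 6} --a--> {2, 5, 6}  [seen]
{2, 5, 6} --b--> {1, 2, 3, 4, 5}  [seen]
{1, 2, 3, 4, 6} --a--> {1, 2, 5, 6}  [seen]
{1, 2, 3, 4, 6} --b--> {1, 2, 3, 4, 5, 6}  [seen]
Reachable DFA states: {1}, {2, 5}, {1, 4, 6}, {1, 2, 3, 4, 5}, {1, 2, 5, 6}, {1, 3, 4, 6}, {1, 2, 3, 4, 5, 6}, {2, 5, 6}, {1, 2, 3, 4, 6}.
{3} is not among them.

no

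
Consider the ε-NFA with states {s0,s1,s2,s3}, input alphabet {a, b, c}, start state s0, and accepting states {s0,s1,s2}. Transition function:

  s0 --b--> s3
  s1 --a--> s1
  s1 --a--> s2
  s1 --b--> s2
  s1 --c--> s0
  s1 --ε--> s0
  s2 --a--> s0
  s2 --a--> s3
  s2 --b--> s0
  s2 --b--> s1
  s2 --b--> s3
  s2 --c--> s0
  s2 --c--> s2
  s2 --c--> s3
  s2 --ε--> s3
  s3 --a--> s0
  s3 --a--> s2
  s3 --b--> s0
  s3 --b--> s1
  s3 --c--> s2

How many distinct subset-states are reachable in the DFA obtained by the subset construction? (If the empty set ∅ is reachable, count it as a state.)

Start state of the DFA: {s0} (ε-closure of the NFA start).
{s0} --a--> ∅  [new]
{s0} --b--> {s3}  [new]
{s0} --c--> ∅  [seen]
∅ --a--> ∅  [seen]
∅ --b--> ∅  [seen]
∅ --c--> ∅  [seen]
{s3} --a--> {s0,s2,s3}  [new]
{s3} --b--> {s0,s1}  [new]
{s3} --c--> {s2,s3}  [new]
{s0,s2,s3} --a--> {s0,s2,s3}  [seen]
{s0,s2,s3} --b--> {s0,s1,s3}  [new]
{s0,s2,s3} --c--> {s0,s2,s3}  [seen]
{s0,s1} --a--> {s0,s1,s2,s3}  [new]
{s0,s1} --b--> {s2,s3}  [seen]
{s0,s1} --c--> {s0}  [seen]
{s2,s3} --a--> {s0,s2,s3}  [seen]
{s2,s3} --b--> {s0,s1,s3}  [seen]
{s2,s3} --c--> {s0,s2,s3}  [seen]
{s0,s1,s3} --a--> {s0,s1,s2,s3}  [seen]
{s0,s1,s3} --b--> {s0,s1,s2,s3}  [seen]
{s0,s1,s3} --c--> {s0,s2,s3}  [seen]
{s0,s1,s2,s3} --a--> {s0,s1,s2,s3}  [seen]
{s0,s1,s2,s3} --b--> {s0,s1,s2,s3}  [seen]
{s0,s1,s2,s3} --c--> {s0,s2,s3}  [seen]
Reachable DFA states: {s0}, ∅, {s3}, {s0,s2,s3}, {s0,s1}, {s2,s3}, {s0,s1,s3}, {s0,s1,s2,s3}.

8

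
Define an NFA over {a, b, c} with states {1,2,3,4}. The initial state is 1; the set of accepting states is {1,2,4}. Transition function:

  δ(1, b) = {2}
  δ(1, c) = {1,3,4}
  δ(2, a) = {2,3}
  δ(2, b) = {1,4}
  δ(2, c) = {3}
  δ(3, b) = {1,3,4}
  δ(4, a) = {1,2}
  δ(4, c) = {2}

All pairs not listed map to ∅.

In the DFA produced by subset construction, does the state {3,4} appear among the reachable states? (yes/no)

Start state of the DFA: {1}.
{1} --a--> ∅  [new]
{1} --b--> {2}  [new]
{1} --c--> {1,3,4}  [new]
∅ --a--> ∅  [seen]
∅ --b--> ∅  [seen]
∅ --c--> ∅  [seen]
{2} --a--> {2,3}  [new]
{2} --b--> {1,4}  [new]
{2} --c--> {3}  [new]
{1,3,4} --a--> {1,2}  [new]
{1,3,4} --b--> {1,2,3,4}  [new]
{1,3,4} --c--> {1,2,3,4}  [seen]
{2,3} --a--> {2,3}  [seen]
{2,3} --b--> {1,3,4}  [seen]
{2,3} --c--> {3}  [seen]
{1,4} --a--> {1,2}  [seen]
{1,4} --b--> {2}  [seen]
{1,4} --c--> {1,2,3,4}  [seen]
{3} --a--> ∅  [seen]
{3} --b--> {1,3,4}  [seen]
{3} --c--> ∅  [seen]
{1,2} --a--> {2,3}  [seen]
{1,2} --b--> {1,2,4}  [new]
{1,2} --c--> {1,3,4}  [seen]
{1,2,3,4} --a--> {1,2,3}  [new]
{1,2,3,4} --b--> {1,2,3,4}  [seen]
{1,2,3,4} --c--> {1,2,3,4}  [seen]
{1,2,4} --a--> {1,2,3}  [seen]
{1,2,4} --b--> {1,2,4}  [seen]
{1,2,4} --c--> {1,2,3,4}  [seen]
{1,2,3} --a--> {2,3}  [seen]
{1,2,3} --b--> {1,2,3,4}  [seen]
{1,2,3} --c--> {1,3,4}  [seen]
Reachable DFA states: {1}, ∅, {2}, {1,3,4}, {2,3}, {1,4}, {3}, {1,2}, {1,2,3,4}, {1,2,4}, {1,2,3}.
{3,4} is not among them.

no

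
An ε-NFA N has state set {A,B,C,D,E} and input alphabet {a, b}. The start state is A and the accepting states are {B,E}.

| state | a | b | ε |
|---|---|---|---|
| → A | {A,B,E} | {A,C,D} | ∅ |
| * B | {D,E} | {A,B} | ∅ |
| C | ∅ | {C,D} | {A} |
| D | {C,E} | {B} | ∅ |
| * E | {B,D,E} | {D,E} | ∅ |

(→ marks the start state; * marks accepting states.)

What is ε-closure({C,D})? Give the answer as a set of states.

{A,C,D}

Begin with {C,D}.
C →ε {A}; add A.
ε-closure = {A,C,D}.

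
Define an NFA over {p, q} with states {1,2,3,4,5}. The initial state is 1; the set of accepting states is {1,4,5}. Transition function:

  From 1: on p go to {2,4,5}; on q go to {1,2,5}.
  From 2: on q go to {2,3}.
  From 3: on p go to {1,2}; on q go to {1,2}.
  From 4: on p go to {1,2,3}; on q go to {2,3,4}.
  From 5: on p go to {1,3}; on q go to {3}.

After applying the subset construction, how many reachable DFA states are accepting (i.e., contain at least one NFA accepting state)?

Start state of the DFA: {1}.
{1} --p--> {2,4,5}  [new]
{1} --q--> {1,2,5}  [new]
{2,4,5} --p--> {1,2,3}  [new]
{2,4,5} --q--> {2,3,4}  [new]
{1,2,5} --p--> {1,2,3,4,5}  [new]
{1,2,5} --q--> {1,2,3,5}  [new]
{1,2,3} --p--> {1,2,4,5}  [new]
{1,2,3} --q--> {1,2,3,5}  [seen]
{2,3,4} --p--> {1,2,3}  [seen]
{2,3,4} --q--> {1,2,3,4}  [new]
{1,2,3,4,5} --p--> {1,2,3,4,5}  [seen]
{1,2,3,4,5} --q--> {1,2,3,4,5}  [seen]
{1,2,3,5} --p--> {1,2,3,4,5}  [seen]
{1,2,3,5} --q--> {1,2,3,5}  [seen]
{1,2,4,5} --p--> {1,2,3,4,5}  [seen]
{1,2,4,5} --q--> {1,2,3,4,5}  [seen]
{1,2,3,4} --p--> {1,2,3,4,5}  [seen]
{1,2,3,4} --q--> {1,2,3,4,5}  [seen]
Reachable DFA states: {1}, {2,4,5}, {1,2,5}, {1,2,3}, {2,3,4}, {1,2,3,4,5}, {1,2,3,5}, {1,2,4,5}, {1,2,3,4}.
Accepting DFA states (contain an NFA accepting state): {1}, {2,4,5}, {1,2,5}, {1,2,3}, {2,3,4}, {1,2,3,4,5}, {1,2,3,5}, {1,2,4,5}, {1,2,3,4}.

9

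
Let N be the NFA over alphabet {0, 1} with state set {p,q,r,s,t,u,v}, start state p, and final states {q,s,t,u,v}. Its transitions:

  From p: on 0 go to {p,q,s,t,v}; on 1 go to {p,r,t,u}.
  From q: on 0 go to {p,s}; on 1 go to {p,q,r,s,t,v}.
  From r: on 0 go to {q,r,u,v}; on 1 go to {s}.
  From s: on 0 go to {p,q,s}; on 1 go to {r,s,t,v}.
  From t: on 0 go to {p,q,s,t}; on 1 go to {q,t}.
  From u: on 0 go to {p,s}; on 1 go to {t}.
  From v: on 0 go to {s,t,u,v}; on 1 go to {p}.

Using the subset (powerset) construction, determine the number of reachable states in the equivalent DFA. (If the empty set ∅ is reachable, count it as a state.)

Start state of the DFA: {p}.
{p} --0--> {p,q,s,t,v}  [new]
{p} --1--> {p,r,t,u}  [new]
{p,q,s,t,v} --0--> {p,q,s,t,u,v}  [new]
{p,q,s,t,v} --1--> {p,q,r,s,t,u,v}  [new]
{p,r,t,u} --0--> {p,q,r,s,t,u,v}  [seen]
{p,r,t,u} --1--> {p,q,r,s,t,u}  [new]
{p,q,s,t,u,v} --0--> {p,q,s,t,u,v}  [seen]
{p,q,s,t,u,v} --1--> {p,q,r,s,t,u,v}  [seen]
{p,q,r,s,t,u,v} --0--> {p,q,r,s,t,u,v}  [seen]
{p,q,r,s,t,u,v} --1--> {p,q,r,s,t,u,v}  [seen]
{p,q,r,s,t,u} --0--> {p,q,r,s,t,u,v}  [seen]
{p,q,r,s,t,u} --1--> {p,q,r,s,t,u,v}  [seen]
Reachable DFA states: {p}, {p,q,s,t,v}, {p,r,t,u}, {p,q,s,t,u,v}, {p,q,r,s,t,u,v}, {p,q,r,s,t,u}.

6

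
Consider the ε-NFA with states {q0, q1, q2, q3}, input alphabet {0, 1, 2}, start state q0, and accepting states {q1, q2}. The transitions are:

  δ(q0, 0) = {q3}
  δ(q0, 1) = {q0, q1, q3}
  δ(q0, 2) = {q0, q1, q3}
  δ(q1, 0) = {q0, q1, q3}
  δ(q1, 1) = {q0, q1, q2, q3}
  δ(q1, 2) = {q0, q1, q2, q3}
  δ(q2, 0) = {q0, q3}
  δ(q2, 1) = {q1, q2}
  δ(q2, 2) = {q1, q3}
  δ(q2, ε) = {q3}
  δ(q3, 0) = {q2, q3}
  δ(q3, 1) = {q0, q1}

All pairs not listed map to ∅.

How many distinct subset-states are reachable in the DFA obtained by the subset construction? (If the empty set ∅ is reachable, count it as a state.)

Start state of the DFA: {q0} (ε-closure of the NFA start).
{q0} --0--> {q3}  [new]
{q0} --1--> {q0, q1, q3}  [new]
{q0} --2--> {q0, q1, q3}  [seen]
{q3} --0--> {q2, q3}  [new]
{q3} --1--> {q0, q1}  [new]
{q3} --2--> ∅  [new]
{q0, q1, q3} --0--> {q0, q1, q2, q3}  [new]
{q0, q1, q3} --1--> {q0, q1, q2, q3}  [seen]
{q0, q1, q3} --2--> {q0, q1, q2, q3}  [seen]
{q2, q3} --0--> {q0, q2, q3}  [new]
{q2, q3} --1--> {q0, q1, q2, q3}  [seen]
{q2, q3} --2--> {q1, q3}  [new]
{q0, q1} --0--> {q0, q1, q3}  [seen]
{q0, q1} --1--> {q0, q1, q2, q3}  [seen]
{q0, q1} --2--> {q0, q1, q2, q3}  [seen]
∅ --0--> ∅  [seen]
∅ --1--> ∅  [seen]
∅ --2--> ∅  [seen]
{q0, q1, q2, q3} --0--> {q0, q1, q2, q3}  [seen]
{q0, q1, q2, q3} --1--> {q0, q1, q2, q3}  [seen]
{q0, q1, q2, q3} --2--> {q0, q1, q2, q3}  [seen]
{q0, q2, q3} --0--> {q0, q2, q3}  [seen]
{q0, q2, q3} --1--> {q0, q1, q2, q3}  [seen]
{q0, q2, q3} --2--> {q0, q1, q3}  [seen]
{q1, q3} --0--> {q0, q1, q2, q3}  [seen]
{q1, q3} --1--> {q0, q1, q2, q3}  [seen]
{q1, q3} --2--> {q0, q1, q2, q3}  [seen]
Reachable DFA states: {q0}, {q3}, {q0, q1, q3}, {q2, q3}, {q0, q1}, ∅, {q0, q1, q2, q3}, {q0, q2, q3}, {q1, q3}.

9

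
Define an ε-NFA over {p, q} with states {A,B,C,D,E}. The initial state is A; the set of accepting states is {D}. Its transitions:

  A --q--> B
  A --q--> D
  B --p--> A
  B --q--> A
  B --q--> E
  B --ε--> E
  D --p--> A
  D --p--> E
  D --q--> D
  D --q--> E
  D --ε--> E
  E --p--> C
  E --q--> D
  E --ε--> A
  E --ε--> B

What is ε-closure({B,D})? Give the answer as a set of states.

Begin with {B,D}.
B →ε {E}; add E.
E →ε {A,B}; add A.
ε-closure = {A,B,D,E}.

{A,B,D,E}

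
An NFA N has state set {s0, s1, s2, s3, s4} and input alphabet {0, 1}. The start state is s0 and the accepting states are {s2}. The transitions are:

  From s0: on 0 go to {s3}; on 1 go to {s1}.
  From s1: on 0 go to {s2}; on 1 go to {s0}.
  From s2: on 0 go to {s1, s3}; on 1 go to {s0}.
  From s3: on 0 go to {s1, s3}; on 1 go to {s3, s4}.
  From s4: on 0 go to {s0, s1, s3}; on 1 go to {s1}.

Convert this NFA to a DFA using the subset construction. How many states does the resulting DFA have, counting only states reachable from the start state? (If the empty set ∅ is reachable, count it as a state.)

Start state of the DFA: {s0}.
{s0} --0--> {s3}  [new]
{s0} --1--> {s1}  [new]
{s3} --0--> {s1, s3}  [new]
{s3} --1--> {s3, s4}  [new]
{s1} --0--> {s2}  [new]
{s1} --1--> {s0}  [seen]
{s1, s3} --0--> {s1, s2, s3}  [new]
{s1, s3} --1--> {s0, s3, s4}  [new]
{s3, s4} --0--> {s0, s1, s3}  [new]
{s3, s4} --1--> {s1, s3, s4}  [new]
{s2} --0--> {s1, s3}  [seen]
{s2} --1--> {s0}  [seen]
{s1, s2, s3} --0--> {s1, s2, s3}  [seen]
{s1, s2, s3} --1--> {s0, s3, s4}  [seen]
{s0, s3, s4} --0--> {s0, s1, s3}  [seen]
{s0, s3, s4} --1--> {s1, s3, s4}  [seen]
{s0, s1, s3} --0--> {s1, s2, s3}  [seen]
{s0, s1, s3} --1--> {s0, s1, s3, s4}  [new]
{s1, s3, s4} --0--> {s0, s1, s2, s3}  [new]
{s1, s3, s4} --1--> {s0, s1, s3, s4}  [seen]
{s0, s1, s3, s4} --0--> {s0, s1, s2, s3}  [seen]
{s0, s1, s3, s4} --1--> {s0, s1, s3, s4}  [seen]
{s0, s1, s2, s3} --0--> {s1, s2, s3}  [seen]
{s0, s1, s2, s3} --1--> {s0, s1, s3, s4}  [seen]
Reachable DFA states: {s0}, {s3}, {s1}, {s1, s3}, {s3, s4}, {s2}, {s1, s2, s3}, {s0, s3, s4}, {s0, s1, s3}, {s1, s3, s4}, {s0, s1, s3, s4}, {s0, s1, s2, s3}.

12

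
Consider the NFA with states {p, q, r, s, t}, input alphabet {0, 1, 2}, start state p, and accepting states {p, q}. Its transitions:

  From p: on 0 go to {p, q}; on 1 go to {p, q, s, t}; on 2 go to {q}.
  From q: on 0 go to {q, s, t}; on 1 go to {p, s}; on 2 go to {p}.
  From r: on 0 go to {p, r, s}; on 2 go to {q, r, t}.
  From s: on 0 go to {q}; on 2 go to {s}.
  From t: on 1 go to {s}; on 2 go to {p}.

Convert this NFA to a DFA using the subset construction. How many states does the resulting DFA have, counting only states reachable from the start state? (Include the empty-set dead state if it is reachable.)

Start state of the DFA: {p}.
{p} --0--> {p, q}  [new]
{p} --1--> {p, q, s, t}  [new]
{p} --2--> {q}  [new]
{p, q} --0--> {p, q, s, t}  [seen]
{p, q} --1--> {p, q, s, t}  [seen]
{p, q} --2--> {p, q}  [seen]
{p, q, s, t} --0--> {p, q, s, t}  [seen]
{p, q, s, t} --1--> {p, q, s, t}  [seen]
{p, q, s, t} --2--> {p, q, s}  [new]
{q} --0--> {q, s, t}  [new]
{q} --1--> {p, s}  [new]
{q} --2--> {p}  [seen]
{p, q, s} --0--> {p, q, s, t}  [seen]
{p, q, s} --1--> {p, q, s, t}  [seen]
{p, q, s} --2--> {p, q, s}  [seen]
{q, s, t} --0--> {q, s, t}  [seen]
{q, s, t} --1--> {p, s}  [seen]
{q, s, t} --2--> {p, s}  [seen]
{p, s} --0--> {p, q}  [seen]
{p, s} --1--> {p, q, s, t}  [seen]
{p, s} --2--> {q, s}  [new]
{q, s} --0--> {q, s, t}  [seen]
{q, s} --1--> {p, s}  [seen]
{q, s} --2--> {p, s}  [seen]
Reachable DFA states: {p}, {p, q}, {p, q, s, t}, {q}, {p, q, s}, {q, s, t}, {p, s}, {q, s}.

8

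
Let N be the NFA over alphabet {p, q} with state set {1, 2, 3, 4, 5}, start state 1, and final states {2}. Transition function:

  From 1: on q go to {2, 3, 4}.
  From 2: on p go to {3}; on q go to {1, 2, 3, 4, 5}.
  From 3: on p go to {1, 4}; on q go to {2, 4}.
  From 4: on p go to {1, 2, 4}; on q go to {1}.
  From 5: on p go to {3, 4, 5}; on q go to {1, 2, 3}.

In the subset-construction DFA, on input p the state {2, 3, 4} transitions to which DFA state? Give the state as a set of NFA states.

δ(2,p) = {3}; δ(3,p) = {1, 4}; δ(4,p) = {1, 2, 4}.
Union: {1, 2, 3, 4}.

{1, 2, 3, 4}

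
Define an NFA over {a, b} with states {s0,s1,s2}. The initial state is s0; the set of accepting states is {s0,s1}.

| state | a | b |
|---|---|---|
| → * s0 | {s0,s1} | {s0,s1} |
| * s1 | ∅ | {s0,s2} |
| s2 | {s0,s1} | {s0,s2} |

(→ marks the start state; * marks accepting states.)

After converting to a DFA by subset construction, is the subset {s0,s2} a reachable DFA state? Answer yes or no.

no

Start state of the DFA: {s0}.
{s0} --a--> {s0,s1}  [new]
{s0} --b--> {s0,s1}  [seen]
{s0,s1} --a--> {s0,s1}  [seen]
{s0,s1} --b--> {s0,s1,s2}  [new]
{s0,s1,s2} --a--> {s0,s1}  [seen]
{s0,s1,s2} --b--> {s0,s1,s2}  [seen]
Reachable DFA states: {s0}, {s0,s1}, {s0,s1,s2}.
{s0,s2} is not among them.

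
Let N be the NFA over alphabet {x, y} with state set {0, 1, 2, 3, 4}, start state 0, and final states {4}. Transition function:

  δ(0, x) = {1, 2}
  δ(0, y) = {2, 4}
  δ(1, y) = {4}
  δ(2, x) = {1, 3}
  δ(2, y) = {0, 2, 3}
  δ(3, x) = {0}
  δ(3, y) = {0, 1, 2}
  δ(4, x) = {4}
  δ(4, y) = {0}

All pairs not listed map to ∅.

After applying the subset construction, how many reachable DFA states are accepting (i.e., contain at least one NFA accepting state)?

10

Start state of the DFA: {0}.
{0} --x--> {1, 2}  [new]
{0} --y--> {2, 4}  [new]
{1, 2} --x--> {1, 3}  [new]
{1, 2} --y--> {0, 2, 3, 4}  [new]
{2, 4} --x--> {1, 3, 4}  [new]
{2, 4} --y--> {0, 2, 3}  [new]
{1, 3} --x--> {0}  [seen]
{1, 3} --y--> {0, 1, 2, 4}  [new]
{0, 2, 3, 4} --x--> {0, 1, 2, 3, 4}  [new]
{0, 2, 3, 4} --y--> {0, 1, 2, 3, 4}  [seen]
{1, 3, 4} --x--> {0, 4}  [new]
{1, 3, 4} --y--> {0, 1, 2, 4}  [seen]
{0, 2, 3} --x--> {0, 1, 2, 3}  [new]
{0, 2, 3} --y--> {0, 1, 2, 3, 4}  [seen]
{0, 1, 2, 4} --x--> {1, 2, 3, 4}  [new]
{0, 1, 2, 4} --y--> {0, 2, 3, 4}  [seen]
{0, 1, 2, 3, 4} --x--> {0, 1, 2, 3, 4}  [seen]
{0, 1, 2, 3, 4} --y--> {0, 1, 2, 3, 4}  [seen]
{0, 4} --x--> {1, 2, 4}  [new]
{0, 4} --y--> {0, 2, 4}  [new]
{0, 1, 2, 3} --x--> {0, 1, 2, 3}  [seen]
{0, 1, 2, 3} --y--> {0, 1, 2, 3, 4}  [seen]
{1, 2, 3, 4} --x--> {0, 1, 3, 4}  [new]
{1, 2, 3, 4} --y--> {0, 1, 2, 3, 4}  [seen]
{1, 2, 4} --x--> {1, 3, 4}  [seen]
{1, 2, 4} --y--> {0, 2, 3, 4}  [seen]
{0, 2, 4} --x--> {1, 2, 3, 4}  [seen]
{0, 2, 4} --y--> {0, 2, 3, 4}  [seen]
{0, 1, 3, 4} --x--> {0, 1, 2, 4}  [seen]
{0, 1, 3, 4} --y--> {0, 1, 2, 4}  [seen]
Reachable DFA states: {0}, {1, 2}, {2, 4}, {1, 3}, {0, 2, 3, 4}, {1, 3, 4}, {0, 2, 3}, {0, 1, 2, 4}, {0, 1, 2, 3, 4}, {0, 4}, {0, 1, 2, 3}, {1, 2, 3, 4}, {1, 2, 4}, {0, 2, 4}, {0, 1, 3, 4}.
Accepting DFA states (contain an NFA accepting state): {2, 4}, {0, 2, 3, 4}, {1, 3, 4}, {0, 1, 2, 4}, {0, 1, 2, 3, 4}, {0, 4}, {1, 2, 3, 4}, {1, 2, 4}, {0, 2, 4}, {0, 1, 3, 4}.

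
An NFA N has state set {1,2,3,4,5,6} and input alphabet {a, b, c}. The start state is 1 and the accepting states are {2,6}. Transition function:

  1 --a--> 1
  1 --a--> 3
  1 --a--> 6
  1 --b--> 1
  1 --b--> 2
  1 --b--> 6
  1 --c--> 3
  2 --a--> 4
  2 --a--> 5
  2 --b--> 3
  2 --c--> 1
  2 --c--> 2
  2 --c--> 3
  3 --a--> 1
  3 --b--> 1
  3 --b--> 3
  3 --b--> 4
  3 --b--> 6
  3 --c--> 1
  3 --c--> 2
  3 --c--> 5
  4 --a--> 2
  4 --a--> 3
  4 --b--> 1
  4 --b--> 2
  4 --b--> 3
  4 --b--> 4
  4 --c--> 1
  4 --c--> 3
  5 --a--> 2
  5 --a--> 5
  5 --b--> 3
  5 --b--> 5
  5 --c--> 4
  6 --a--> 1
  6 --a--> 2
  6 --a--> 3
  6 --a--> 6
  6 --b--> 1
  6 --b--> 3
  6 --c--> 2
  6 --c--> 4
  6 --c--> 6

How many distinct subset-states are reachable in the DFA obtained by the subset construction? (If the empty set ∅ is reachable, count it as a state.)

13

Start state of the DFA: {1}.
{1} --a--> {1,3,6}  [new]
{1} --b--> {1,2,6}  [new]
{1} --c--> {3}  [new]
{1,3,6} --a--> {1,2,3,6}  [new]
{1,3,6} --b--> {1,2,3,4,6}  [new]
{1,3,6} --c--> {1,2,3,4,5,6}  [new]
{1,2,6} --a--> {1,2,3,4,5,6}  [seen]
{1,2,6} --b--> {1,2,3,6}  [seen]
{1,2,6} --c--> {1,2,3,4,6}  [seen]
{3} --a--> {1}  [seen]
{3} --b--> {1,3,4,6}  [new]
{3} --c--> {1,2,5}  [new]
{1,2,3,6} --a--> {1,2,3,4,5,6}  [seen]
{1,2,3,6} --b--> {1,2,3,4,6}  [seen]
{1,2,3,6} --c--> {1,2,3,4,5,6}  [seen]
{1,2,3,4,6} --a--> {1,2,3,4,5,6}  [seen]
{1,2,3,4,6} --b--> {1,2,3,4,6}  [seen]
{1,2,3,4,6} --c--> {1,2,3,4,5,6}  [seen]
{1,2,3,4,5,6} --a--> {1,2,3,4,5,6}  [seen]
{1,2,3,4,5,6} --b--> {1,2,3,4,5,6}  [seen]
{1,2,3,4,5,6} --c--> {1,2,3,4,5,6}  [seen]
{1,3,4,6} --a--> {1,2,3,6}  [seen]
{1,3,4,6} --b--> {1,2,3,4,6}  [seen]
{1,3,4,6} --c--> {1,2,3,4,5,6}  [seen]
{1,2,5} --a--> {1,2,3,4,5,6}  [seen]
{1,2,5} --b--> {1,2,3,5,6}  [new]
{1,2,5} --c--> {1,2,3,4}  [new]
{1,2,3,5,6} --a--> {1,2,3,4,5,6}  [seen]
{1,2,3,5,6} --b--> {1,2,3,4,5,6}  [seen]
{1,2,3,5,6} --c--> {1,2,3,4,5,6}  [seen]
{1,2,3,4} --a--> {1,2,3,4,5,6}  [seen]
{1,2,3,4} --b--> {1,2,3,4,6}  [seen]
{1,2,3,4} --c--> {1,2,3,5}  [new]
{1,2,3,5} --a--> {1,2,3,4,5,6}  [seen]
{1,2,3,5} --b--> {1,2,3,4,5,6}  [seen]
{1,2,3,5} --c--> {1,2,3,4,5}  [new]
{1,2,3,4,5} --a--> {1,2,3,4,5,6}  [seen]
{1,2,3,4,5} --b--> {1,2,3,4,5,6}  [seen]
{1,2,3,4,5} --c--> {1,2,3,4,5}  [seen]
Reachable DFA states: {1}, {1,3,6}, {1,2,6}, {3}, {1,2,3,6}, {1,2,3,4,6}, {1,2,3,4,5,6}, {1,3,4,6}, {1,2,5}, {1,2,3,5,6}, {1,2,3,4}, {1,2,3,5}, {1,2,3,4,5}.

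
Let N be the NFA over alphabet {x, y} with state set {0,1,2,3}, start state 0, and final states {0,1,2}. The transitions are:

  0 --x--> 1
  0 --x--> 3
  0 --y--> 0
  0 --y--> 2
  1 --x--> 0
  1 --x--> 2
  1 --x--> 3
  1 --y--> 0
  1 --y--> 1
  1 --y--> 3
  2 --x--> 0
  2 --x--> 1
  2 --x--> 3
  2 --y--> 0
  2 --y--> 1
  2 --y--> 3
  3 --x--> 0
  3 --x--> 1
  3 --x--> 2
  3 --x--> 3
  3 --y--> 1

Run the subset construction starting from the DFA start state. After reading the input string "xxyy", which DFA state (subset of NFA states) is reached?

Start: {0}.
δ(0,x) = {1,3}.
Union: {1,3}.
After x: {1,3}.
δ(1,x) = {0,2,3}; δ(3,x) = {0,1,2,3}.
Union: {0,1,2,3}.
After x: {0,1,2,3}.
δ(0,y) = {0,2}; δ(1,y) = {0,1,3}; δ(2,y) = {0,1,3}; δ(3,y) = {1}.
Union: {0,1,2,3}.
After y: {0,1,2,3}.
δ(0,y) = {0,2}; δ(1,y) = {0,1,3}; δ(2,y) = {0,1,3}; δ(3,y) = {1}.
Union: {0,1,2,3}.
After y: {0,1,2,3}.

{0,1,2,3}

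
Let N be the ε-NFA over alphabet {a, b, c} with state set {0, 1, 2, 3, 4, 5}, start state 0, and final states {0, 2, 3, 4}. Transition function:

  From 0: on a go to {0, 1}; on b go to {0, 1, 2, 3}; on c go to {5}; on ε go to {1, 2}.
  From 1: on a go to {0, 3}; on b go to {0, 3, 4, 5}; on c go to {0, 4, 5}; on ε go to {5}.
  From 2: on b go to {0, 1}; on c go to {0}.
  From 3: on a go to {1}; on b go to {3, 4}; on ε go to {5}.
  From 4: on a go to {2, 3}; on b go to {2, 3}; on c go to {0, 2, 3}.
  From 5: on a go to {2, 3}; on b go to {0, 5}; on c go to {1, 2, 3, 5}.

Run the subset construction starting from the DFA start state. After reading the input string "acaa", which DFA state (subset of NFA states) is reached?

{0, 1, 2, 3, 5}

Start: {0, 1, 2, 5}.
δ(0,a) = {0, 1}; δ(1,a) = {0, 3}; δ(2,a) = ∅; δ(5,a) = {2, 3}.
Union: {0, 1, 2, 3}.
ε-closure gives {0, 1, 2, 3, 5}.
After a: {0, 1, 2, 3, 5}.
δ(0,c) = {5}; δ(1,c) = {0, 4, 5}; δ(2,c) = {0}; δ(3,c) = ∅; δ(5,c) = {1, 2, 3, 5}.
Union: {0, 1, 2, 3, 4, 5}.
After c: {0, 1, 2, 3, 4, 5}.
δ(0,a) = {0, 1}; δ(1,a) = {0, 3}; δ(2,a) = ∅; δ(3,a) = {1}; δ(4,a) = {2, 3}; δ(5,a) = {2, 3}.
Union: {0, 1, 2, 3}.
ε-closure gives {0, 1, 2, 3, 5}.
After a: {0, 1, 2, 3, 5}.
δ(0,a) = {0, 1}; δ(1,a) = {0, 3}; δ(2,a) = ∅; δ(3,a) = {1}; δ(5,a) = {2, 3}.
Union: {0, 1, 2, 3}.
ε-closure gives {0, 1, 2, 3, 5}.
After a: {0, 1, 2, 3, 5}.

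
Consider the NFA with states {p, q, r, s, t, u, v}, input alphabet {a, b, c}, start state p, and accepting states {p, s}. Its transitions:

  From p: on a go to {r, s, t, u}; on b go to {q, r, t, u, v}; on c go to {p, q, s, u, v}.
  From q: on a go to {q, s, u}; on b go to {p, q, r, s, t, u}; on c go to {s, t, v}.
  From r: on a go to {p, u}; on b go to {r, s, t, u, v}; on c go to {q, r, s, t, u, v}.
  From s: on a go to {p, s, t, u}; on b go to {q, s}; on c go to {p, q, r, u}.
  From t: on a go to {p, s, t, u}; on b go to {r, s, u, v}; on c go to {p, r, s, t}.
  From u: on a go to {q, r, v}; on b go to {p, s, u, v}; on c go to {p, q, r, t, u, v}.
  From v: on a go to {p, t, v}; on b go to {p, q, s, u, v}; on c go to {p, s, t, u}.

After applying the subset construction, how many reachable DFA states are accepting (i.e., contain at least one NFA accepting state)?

Start state of the DFA: {p}.
{p} --a--> {r, s, t, u}  [new]
{p} --b--> {q, r, t, u, v}  [new]
{p} --c--> {p, q, s, u, v}  [new]
{r, s, t, u} --a--> {p, q, r, s, t, u, v}  [new]
{r, s, t, u} --b--> {p, q, r, s, t, u, v}  [seen]
{r, s, t, u} --c--> {p, q, r, s, t, u, v}  [seen]
{q, r, t, u, v} --a--> {p, q, r, s, t, u, v}  [seen]
{q, r, t, u, v} --b--> {p, q, r, s, t, u, v}  [seen]
{q, r, t, u, v} --c--> {p, q, r, s, t, u, v}  [seen]
{p, q, s, u, v} --a--> {p, q, r, s, t, u, v}  [seen]
{p, q, s, u, v} --b--> {p, q, r, s, t, u, v}  [seen]
{p, q, s, u, v} --c--> {p, q, r, s, t, u, v}  [seen]
{p, q, r, s, t, u, v} --a--> {p, q, r, s, t, u, v}  [seen]
{p, q, r, s, t, u, v} --b--> {p, q, r, s, t, u, v}  [seen]
{p, q, r, s, t, u, v} --c--> {p, q, r, s, t, u, v}  [seen]
Reachable DFA states: {p}, {r, s, t, u}, {q, r, t, u, v}, {p, q, s, u, v}, {p, q, r, s, t, u, v}.
Accepting DFA states (contain an NFA accepting state): {p}, {r, s, t, u}, {p, q, s, u, v}, {p, q, r, s, t, u, v}.

4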